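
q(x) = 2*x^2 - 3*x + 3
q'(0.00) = -3.00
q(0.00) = 3.00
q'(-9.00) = -39.00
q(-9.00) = 192.00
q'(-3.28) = -16.12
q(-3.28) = 34.36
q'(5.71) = 19.84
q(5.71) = 51.08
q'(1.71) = 3.84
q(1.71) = 3.72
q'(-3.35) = -16.40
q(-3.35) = 35.50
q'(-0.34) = -4.36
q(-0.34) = 4.25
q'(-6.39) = -28.56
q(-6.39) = 103.83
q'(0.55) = -0.80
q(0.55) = 1.96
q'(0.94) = 0.76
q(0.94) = 1.95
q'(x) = 4*x - 3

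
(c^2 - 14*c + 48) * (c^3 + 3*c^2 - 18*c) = c^5 - 11*c^4 - 12*c^3 + 396*c^2 - 864*c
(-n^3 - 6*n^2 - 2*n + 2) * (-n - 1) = n^4 + 7*n^3 + 8*n^2 - 2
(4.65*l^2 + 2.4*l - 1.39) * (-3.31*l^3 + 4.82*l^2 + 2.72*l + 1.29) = -15.3915*l^5 + 14.469*l^4 + 28.8169*l^3 + 5.8267*l^2 - 0.6848*l - 1.7931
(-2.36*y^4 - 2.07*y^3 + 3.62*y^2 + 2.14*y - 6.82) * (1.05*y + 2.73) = -2.478*y^5 - 8.6163*y^4 - 1.8501*y^3 + 12.1296*y^2 - 1.3188*y - 18.6186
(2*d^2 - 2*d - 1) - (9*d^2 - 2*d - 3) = 2 - 7*d^2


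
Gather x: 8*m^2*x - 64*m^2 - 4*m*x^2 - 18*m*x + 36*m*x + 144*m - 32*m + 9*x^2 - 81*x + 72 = -64*m^2 + 112*m + x^2*(9 - 4*m) + x*(8*m^2 + 18*m - 81) + 72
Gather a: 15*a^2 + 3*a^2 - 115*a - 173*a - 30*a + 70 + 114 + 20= 18*a^2 - 318*a + 204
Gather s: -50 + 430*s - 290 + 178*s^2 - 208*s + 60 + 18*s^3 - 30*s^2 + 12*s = 18*s^3 + 148*s^2 + 234*s - 280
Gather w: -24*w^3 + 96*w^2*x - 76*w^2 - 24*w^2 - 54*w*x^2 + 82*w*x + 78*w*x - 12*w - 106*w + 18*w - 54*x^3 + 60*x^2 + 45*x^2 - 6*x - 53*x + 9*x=-24*w^3 + w^2*(96*x - 100) + w*(-54*x^2 + 160*x - 100) - 54*x^3 + 105*x^2 - 50*x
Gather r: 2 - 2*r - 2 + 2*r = 0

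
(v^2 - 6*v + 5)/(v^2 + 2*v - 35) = (v - 1)/(v + 7)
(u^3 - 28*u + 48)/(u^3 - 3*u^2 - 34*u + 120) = (u - 2)/(u - 5)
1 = 1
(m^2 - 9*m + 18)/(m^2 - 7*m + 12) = (m - 6)/(m - 4)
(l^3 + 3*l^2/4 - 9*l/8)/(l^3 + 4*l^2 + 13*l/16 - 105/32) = 4*l*(2*l + 3)/(8*l^2 + 38*l + 35)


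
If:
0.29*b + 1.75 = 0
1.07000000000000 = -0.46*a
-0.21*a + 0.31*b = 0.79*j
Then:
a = -2.33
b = -6.03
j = -1.75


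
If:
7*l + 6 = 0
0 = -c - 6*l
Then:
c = 36/7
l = -6/7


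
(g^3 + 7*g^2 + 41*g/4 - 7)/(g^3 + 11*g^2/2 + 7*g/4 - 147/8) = 2*(2*g^2 + 7*g - 4)/(4*g^2 + 8*g - 21)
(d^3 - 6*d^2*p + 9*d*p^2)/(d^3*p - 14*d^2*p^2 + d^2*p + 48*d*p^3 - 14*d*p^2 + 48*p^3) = d*(d^2 - 6*d*p + 9*p^2)/(p*(d^3 - 14*d^2*p + d^2 + 48*d*p^2 - 14*d*p + 48*p^2))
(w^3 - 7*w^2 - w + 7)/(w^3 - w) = (w - 7)/w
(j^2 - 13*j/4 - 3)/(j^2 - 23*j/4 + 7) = (4*j + 3)/(4*j - 7)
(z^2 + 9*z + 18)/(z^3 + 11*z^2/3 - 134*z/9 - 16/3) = 9*(z + 3)/(9*z^2 - 21*z - 8)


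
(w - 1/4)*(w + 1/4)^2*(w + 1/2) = w^4 + 3*w^3/4 + w^2/16 - 3*w/64 - 1/128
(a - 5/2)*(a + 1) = a^2 - 3*a/2 - 5/2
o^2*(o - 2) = o^3 - 2*o^2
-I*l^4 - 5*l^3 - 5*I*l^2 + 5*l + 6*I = (l - 1)*(l - 6*I)*(l + I)*(-I*l - I)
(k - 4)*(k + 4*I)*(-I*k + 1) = -I*k^3 + 5*k^2 + 4*I*k^2 - 20*k + 4*I*k - 16*I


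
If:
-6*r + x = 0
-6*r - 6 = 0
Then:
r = -1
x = -6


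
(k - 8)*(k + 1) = k^2 - 7*k - 8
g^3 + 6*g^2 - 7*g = g*(g - 1)*(g + 7)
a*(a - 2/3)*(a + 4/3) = a^3 + 2*a^2/3 - 8*a/9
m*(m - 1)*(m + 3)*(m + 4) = m^4 + 6*m^3 + 5*m^2 - 12*m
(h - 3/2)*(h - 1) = h^2 - 5*h/2 + 3/2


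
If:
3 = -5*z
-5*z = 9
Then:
No Solution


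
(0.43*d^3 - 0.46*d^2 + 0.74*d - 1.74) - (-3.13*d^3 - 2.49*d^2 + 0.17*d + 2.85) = 3.56*d^3 + 2.03*d^2 + 0.57*d - 4.59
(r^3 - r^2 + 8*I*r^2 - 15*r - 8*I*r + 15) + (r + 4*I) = r^3 - r^2 + 8*I*r^2 - 14*r - 8*I*r + 15 + 4*I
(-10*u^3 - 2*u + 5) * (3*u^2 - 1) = -30*u^5 + 4*u^3 + 15*u^2 + 2*u - 5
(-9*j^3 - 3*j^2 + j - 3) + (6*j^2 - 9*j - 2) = -9*j^3 + 3*j^2 - 8*j - 5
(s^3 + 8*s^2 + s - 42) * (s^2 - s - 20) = s^5 + 7*s^4 - 27*s^3 - 203*s^2 + 22*s + 840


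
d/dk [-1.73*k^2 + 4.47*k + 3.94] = 4.47 - 3.46*k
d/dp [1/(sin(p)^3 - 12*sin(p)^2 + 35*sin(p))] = (-3*cos(p) + 24/tan(p) - 35*cos(p)/sin(p)^2)/((sin(p) - 7)^2*(sin(p) - 5)^2)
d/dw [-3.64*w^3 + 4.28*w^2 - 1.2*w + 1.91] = -10.92*w^2 + 8.56*w - 1.2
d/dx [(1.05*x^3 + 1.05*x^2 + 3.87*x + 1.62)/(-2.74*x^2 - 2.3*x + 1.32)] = (-2.877*x^4 - 4.83*x^3 + 12.3468*x^2 + 11.6496*x + 8.8344)/(7.5076*x^4 + 12.604*x^3 - 1.9436*x^2 - 6.072*x + 1.7424)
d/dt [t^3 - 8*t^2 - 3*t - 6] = 3*t^2 - 16*t - 3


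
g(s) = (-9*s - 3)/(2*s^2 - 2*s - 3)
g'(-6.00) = 0.09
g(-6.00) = 0.63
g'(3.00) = 2.70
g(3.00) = -3.33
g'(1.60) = 73.97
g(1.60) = 16.11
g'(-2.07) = 0.78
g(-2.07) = 1.61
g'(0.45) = 2.46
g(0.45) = 2.02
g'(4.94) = 0.40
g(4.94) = -1.32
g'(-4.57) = 0.15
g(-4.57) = 0.80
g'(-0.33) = 4.22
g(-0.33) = 0.01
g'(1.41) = 21.68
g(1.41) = 8.51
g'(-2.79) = 0.39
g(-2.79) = 1.22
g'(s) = (2 - 4*s)*(-9*s - 3)/(2*s^2 - 2*s - 3)^2 - 9/(2*s^2 - 2*s - 3)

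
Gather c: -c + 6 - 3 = 3 - c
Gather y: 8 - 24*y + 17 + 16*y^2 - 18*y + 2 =16*y^2 - 42*y + 27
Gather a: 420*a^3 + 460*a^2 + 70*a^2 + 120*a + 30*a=420*a^3 + 530*a^2 + 150*a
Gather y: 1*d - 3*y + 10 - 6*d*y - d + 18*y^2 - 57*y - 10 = 18*y^2 + y*(-6*d - 60)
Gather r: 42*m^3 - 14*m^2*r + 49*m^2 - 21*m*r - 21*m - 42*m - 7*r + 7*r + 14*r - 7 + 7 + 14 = 42*m^3 + 49*m^2 - 63*m + r*(-14*m^2 - 21*m + 14) + 14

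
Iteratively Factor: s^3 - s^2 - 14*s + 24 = (s - 3)*(s^2 + 2*s - 8) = (s - 3)*(s + 4)*(s - 2)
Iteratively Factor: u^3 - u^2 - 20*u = (u - 5)*(u^2 + 4*u) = (u - 5)*(u + 4)*(u)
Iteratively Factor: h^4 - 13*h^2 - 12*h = (h + 1)*(h^3 - h^2 - 12*h) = h*(h + 1)*(h^2 - h - 12) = h*(h - 4)*(h + 1)*(h + 3)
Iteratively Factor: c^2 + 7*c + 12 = (c + 3)*(c + 4)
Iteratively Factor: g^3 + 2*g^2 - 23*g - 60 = (g + 3)*(g^2 - g - 20) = (g + 3)*(g + 4)*(g - 5)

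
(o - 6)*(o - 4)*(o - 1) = o^3 - 11*o^2 + 34*o - 24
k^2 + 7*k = k*(k + 7)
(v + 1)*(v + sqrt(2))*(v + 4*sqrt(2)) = v^3 + v^2 + 5*sqrt(2)*v^2 + 5*sqrt(2)*v + 8*v + 8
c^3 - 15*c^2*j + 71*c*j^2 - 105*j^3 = (c - 7*j)*(c - 5*j)*(c - 3*j)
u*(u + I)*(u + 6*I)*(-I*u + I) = -I*u^4 + 7*u^3 + I*u^3 - 7*u^2 + 6*I*u^2 - 6*I*u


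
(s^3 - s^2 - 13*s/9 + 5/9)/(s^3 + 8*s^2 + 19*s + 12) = (s^2 - 2*s + 5/9)/(s^2 + 7*s + 12)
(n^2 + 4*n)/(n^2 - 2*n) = (n + 4)/(n - 2)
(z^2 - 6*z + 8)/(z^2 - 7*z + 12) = (z - 2)/(z - 3)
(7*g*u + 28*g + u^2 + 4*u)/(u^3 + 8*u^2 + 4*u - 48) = (7*g + u)/(u^2 + 4*u - 12)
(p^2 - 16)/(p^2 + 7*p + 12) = (p - 4)/(p + 3)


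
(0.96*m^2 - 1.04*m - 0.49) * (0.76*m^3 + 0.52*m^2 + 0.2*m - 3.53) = 0.7296*m^5 - 0.2912*m^4 - 0.7212*m^3 - 3.8516*m^2 + 3.5732*m + 1.7297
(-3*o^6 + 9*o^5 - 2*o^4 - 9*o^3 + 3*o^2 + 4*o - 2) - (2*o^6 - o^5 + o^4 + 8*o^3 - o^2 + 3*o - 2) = -5*o^6 + 10*o^5 - 3*o^4 - 17*o^3 + 4*o^2 + o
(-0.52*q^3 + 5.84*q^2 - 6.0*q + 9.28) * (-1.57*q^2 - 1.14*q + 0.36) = 0.8164*q^5 - 8.576*q^4 + 2.5752*q^3 - 5.6272*q^2 - 12.7392*q + 3.3408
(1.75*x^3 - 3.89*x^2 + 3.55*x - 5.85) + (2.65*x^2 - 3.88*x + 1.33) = 1.75*x^3 - 1.24*x^2 - 0.33*x - 4.52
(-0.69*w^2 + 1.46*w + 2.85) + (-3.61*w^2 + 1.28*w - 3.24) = -4.3*w^2 + 2.74*w - 0.39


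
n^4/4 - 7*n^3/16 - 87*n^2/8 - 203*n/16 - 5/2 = (n/4 + 1/4)*(n - 8)*(n + 1/4)*(n + 5)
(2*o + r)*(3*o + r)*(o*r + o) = 6*o^3*r + 6*o^3 + 5*o^2*r^2 + 5*o^2*r + o*r^3 + o*r^2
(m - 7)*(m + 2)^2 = m^3 - 3*m^2 - 24*m - 28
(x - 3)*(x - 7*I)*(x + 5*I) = x^3 - 3*x^2 - 2*I*x^2 + 35*x + 6*I*x - 105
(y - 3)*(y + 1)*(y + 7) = y^3 + 5*y^2 - 17*y - 21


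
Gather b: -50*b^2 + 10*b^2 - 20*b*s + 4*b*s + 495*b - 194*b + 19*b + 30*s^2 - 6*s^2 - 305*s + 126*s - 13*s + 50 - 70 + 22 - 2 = -40*b^2 + b*(320 - 16*s) + 24*s^2 - 192*s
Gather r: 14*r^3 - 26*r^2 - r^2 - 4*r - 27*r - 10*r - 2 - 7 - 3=14*r^3 - 27*r^2 - 41*r - 12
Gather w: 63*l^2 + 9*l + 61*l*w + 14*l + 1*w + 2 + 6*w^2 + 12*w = 63*l^2 + 23*l + 6*w^2 + w*(61*l + 13) + 2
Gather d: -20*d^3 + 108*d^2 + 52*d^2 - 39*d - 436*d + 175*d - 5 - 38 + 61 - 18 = -20*d^3 + 160*d^2 - 300*d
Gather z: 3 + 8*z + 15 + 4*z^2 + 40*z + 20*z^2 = 24*z^2 + 48*z + 18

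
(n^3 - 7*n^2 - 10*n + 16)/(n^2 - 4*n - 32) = (n^2 + n - 2)/(n + 4)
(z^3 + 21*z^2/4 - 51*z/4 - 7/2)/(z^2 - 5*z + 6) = (4*z^2 + 29*z + 7)/(4*(z - 3))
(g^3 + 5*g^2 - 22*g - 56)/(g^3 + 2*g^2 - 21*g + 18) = (g^3 + 5*g^2 - 22*g - 56)/(g^3 + 2*g^2 - 21*g + 18)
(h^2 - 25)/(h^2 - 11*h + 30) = (h + 5)/(h - 6)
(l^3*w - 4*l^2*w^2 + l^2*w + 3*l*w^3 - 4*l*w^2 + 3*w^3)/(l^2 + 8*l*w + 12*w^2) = w*(l^3 - 4*l^2*w + l^2 + 3*l*w^2 - 4*l*w + 3*w^2)/(l^2 + 8*l*w + 12*w^2)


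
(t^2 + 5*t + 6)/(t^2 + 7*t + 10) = (t + 3)/(t + 5)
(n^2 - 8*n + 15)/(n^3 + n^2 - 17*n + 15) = (n - 5)/(n^2 + 4*n - 5)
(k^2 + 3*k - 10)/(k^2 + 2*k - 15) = (k - 2)/(k - 3)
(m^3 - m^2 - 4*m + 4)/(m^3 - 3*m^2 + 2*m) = (m + 2)/m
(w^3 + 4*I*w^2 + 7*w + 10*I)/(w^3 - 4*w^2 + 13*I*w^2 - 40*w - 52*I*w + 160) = (w^2 - I*w + 2)/(w^2 + w*(-4 + 8*I) - 32*I)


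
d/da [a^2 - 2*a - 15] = 2*a - 2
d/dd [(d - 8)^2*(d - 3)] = (d - 8)*(3*d - 14)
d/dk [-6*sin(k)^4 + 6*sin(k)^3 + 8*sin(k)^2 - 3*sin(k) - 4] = (-24*sin(k)^3 + 18*sin(k)^2 + 16*sin(k) - 3)*cos(k)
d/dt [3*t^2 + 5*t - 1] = 6*t + 5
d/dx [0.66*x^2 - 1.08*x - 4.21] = 1.32*x - 1.08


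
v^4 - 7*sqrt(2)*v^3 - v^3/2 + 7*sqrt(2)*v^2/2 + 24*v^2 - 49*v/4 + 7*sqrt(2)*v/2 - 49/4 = (v - 1)*(v + 1/2)*(v - 7*sqrt(2)/2)^2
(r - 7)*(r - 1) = r^2 - 8*r + 7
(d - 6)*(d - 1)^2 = d^3 - 8*d^2 + 13*d - 6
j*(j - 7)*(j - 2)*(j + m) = j^4 + j^3*m - 9*j^3 - 9*j^2*m + 14*j^2 + 14*j*m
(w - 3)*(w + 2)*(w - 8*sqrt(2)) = w^3 - 8*sqrt(2)*w^2 - w^2 - 6*w + 8*sqrt(2)*w + 48*sqrt(2)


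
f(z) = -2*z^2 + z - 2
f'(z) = 1 - 4*z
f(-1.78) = -10.12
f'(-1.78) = 8.12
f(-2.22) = -14.08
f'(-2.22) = 9.88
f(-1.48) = -7.86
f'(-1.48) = 6.92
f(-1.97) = -11.73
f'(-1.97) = 8.88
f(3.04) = -17.44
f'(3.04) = -11.16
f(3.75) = -26.38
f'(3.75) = -14.00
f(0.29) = -1.88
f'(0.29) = -0.16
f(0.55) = -2.06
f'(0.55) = -1.20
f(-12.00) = -302.00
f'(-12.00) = 49.00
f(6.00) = -68.00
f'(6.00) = -23.00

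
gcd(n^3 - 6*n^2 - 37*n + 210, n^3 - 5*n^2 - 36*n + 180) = n^2 + n - 30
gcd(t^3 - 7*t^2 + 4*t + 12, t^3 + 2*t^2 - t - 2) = t + 1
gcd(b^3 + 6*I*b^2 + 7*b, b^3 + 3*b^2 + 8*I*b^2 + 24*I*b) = b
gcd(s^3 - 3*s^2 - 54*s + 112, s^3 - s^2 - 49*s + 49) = s + 7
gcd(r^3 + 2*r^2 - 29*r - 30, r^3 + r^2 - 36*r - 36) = r^2 + 7*r + 6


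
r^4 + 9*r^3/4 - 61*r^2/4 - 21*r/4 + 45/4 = (r - 3)*(r - 3/4)*(r + 1)*(r + 5)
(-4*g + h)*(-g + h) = 4*g^2 - 5*g*h + h^2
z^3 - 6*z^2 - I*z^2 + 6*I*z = z*(z - 6)*(z - I)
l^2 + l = l*(l + 1)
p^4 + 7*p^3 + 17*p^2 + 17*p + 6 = (p + 1)^2*(p + 2)*(p + 3)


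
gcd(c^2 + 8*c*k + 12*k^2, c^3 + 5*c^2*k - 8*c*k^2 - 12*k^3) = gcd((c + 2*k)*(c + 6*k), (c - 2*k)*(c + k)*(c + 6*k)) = c + 6*k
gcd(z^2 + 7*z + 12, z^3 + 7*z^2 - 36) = z + 3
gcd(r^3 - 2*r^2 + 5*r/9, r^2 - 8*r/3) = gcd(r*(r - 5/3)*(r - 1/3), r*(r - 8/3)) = r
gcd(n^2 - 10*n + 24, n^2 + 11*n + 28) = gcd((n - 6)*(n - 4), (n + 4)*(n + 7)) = 1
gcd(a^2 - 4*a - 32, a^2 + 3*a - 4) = a + 4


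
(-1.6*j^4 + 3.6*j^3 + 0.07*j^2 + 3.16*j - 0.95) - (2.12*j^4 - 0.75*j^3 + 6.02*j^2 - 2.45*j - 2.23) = -3.72*j^4 + 4.35*j^3 - 5.95*j^2 + 5.61*j + 1.28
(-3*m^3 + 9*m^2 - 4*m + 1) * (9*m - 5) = -27*m^4 + 96*m^3 - 81*m^2 + 29*m - 5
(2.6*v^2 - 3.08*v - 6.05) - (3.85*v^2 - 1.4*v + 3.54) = -1.25*v^2 - 1.68*v - 9.59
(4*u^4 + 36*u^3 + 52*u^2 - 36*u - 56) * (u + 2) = 4*u^5 + 44*u^4 + 124*u^3 + 68*u^2 - 128*u - 112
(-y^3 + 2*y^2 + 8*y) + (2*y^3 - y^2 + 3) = y^3 + y^2 + 8*y + 3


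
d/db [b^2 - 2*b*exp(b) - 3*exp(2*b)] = -2*b*exp(b) + 2*b - 6*exp(2*b) - 2*exp(b)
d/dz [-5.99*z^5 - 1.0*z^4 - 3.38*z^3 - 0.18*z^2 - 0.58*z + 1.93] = -29.95*z^4 - 4.0*z^3 - 10.14*z^2 - 0.36*z - 0.58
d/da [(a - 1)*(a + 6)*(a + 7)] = 3*a^2 + 24*a + 29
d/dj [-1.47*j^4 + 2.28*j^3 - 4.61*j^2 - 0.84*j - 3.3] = -5.88*j^3 + 6.84*j^2 - 9.22*j - 0.84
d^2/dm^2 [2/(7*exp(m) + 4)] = (98*exp(m) - 56)*exp(m)/(7*exp(m) + 4)^3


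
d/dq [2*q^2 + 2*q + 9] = 4*q + 2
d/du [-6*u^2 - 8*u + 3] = -12*u - 8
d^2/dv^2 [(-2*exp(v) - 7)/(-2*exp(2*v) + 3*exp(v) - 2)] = (8*exp(4*v) + 124*exp(3*v) - 174*exp(2*v) - 37*exp(v) + 50)*exp(v)/(8*exp(6*v) - 36*exp(5*v) + 78*exp(4*v) - 99*exp(3*v) + 78*exp(2*v) - 36*exp(v) + 8)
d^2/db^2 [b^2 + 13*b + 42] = 2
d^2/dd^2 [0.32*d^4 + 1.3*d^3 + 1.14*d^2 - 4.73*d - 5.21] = 3.84*d^2 + 7.8*d + 2.28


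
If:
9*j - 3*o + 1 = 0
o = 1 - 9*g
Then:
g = 1/9 - o/9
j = o/3 - 1/9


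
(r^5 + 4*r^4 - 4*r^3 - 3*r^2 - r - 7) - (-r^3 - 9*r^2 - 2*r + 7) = r^5 + 4*r^4 - 3*r^3 + 6*r^2 + r - 14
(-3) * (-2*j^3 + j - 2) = 6*j^3 - 3*j + 6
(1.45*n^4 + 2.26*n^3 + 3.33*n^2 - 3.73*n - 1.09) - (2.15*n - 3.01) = 1.45*n^4 + 2.26*n^3 + 3.33*n^2 - 5.88*n + 1.92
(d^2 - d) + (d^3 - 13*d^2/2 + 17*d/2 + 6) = d^3 - 11*d^2/2 + 15*d/2 + 6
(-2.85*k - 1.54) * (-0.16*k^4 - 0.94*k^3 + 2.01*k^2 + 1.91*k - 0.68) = 0.456*k^5 + 2.9254*k^4 - 4.2809*k^3 - 8.5389*k^2 - 1.0034*k + 1.0472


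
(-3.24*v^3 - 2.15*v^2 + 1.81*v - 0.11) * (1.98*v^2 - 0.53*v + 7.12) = -6.4152*v^5 - 2.5398*v^4 - 18.3455*v^3 - 16.4851*v^2 + 12.9455*v - 0.7832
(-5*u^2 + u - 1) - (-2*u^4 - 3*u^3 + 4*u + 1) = 2*u^4 + 3*u^3 - 5*u^2 - 3*u - 2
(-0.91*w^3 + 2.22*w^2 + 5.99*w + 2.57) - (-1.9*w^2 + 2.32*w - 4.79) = -0.91*w^3 + 4.12*w^2 + 3.67*w + 7.36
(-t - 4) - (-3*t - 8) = 2*t + 4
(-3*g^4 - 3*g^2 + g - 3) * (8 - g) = 3*g^5 - 24*g^4 + 3*g^3 - 25*g^2 + 11*g - 24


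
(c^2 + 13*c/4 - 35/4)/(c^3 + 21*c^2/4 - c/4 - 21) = (c + 5)/(c^2 + 7*c + 12)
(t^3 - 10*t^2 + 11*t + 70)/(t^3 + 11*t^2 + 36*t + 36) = (t^2 - 12*t + 35)/(t^2 + 9*t + 18)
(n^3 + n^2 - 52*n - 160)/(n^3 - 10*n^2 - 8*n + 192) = (n + 5)/(n - 6)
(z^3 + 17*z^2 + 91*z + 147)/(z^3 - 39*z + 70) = (z^2 + 10*z + 21)/(z^2 - 7*z + 10)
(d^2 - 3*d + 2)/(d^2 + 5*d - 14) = (d - 1)/(d + 7)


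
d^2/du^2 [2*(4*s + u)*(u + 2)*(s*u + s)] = 4*s*(4*s + 3*u + 3)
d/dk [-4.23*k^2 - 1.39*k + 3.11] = -8.46*k - 1.39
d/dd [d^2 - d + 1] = 2*d - 1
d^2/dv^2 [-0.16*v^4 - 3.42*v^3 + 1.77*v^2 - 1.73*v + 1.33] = -1.92*v^2 - 20.52*v + 3.54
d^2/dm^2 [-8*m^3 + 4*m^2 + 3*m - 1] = 8 - 48*m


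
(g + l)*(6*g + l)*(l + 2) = 6*g^2*l + 12*g^2 + 7*g*l^2 + 14*g*l + l^3 + 2*l^2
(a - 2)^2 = a^2 - 4*a + 4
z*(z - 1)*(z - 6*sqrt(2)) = z^3 - 6*sqrt(2)*z^2 - z^2 + 6*sqrt(2)*z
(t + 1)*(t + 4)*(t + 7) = t^3 + 12*t^2 + 39*t + 28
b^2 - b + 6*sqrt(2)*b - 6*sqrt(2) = (b - 1)*(b + 6*sqrt(2))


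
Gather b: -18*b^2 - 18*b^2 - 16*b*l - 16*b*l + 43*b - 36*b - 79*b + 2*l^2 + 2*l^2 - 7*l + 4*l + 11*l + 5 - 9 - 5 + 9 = -36*b^2 + b*(-32*l - 72) + 4*l^2 + 8*l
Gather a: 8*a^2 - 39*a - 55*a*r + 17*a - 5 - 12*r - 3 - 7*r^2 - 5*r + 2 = 8*a^2 + a*(-55*r - 22) - 7*r^2 - 17*r - 6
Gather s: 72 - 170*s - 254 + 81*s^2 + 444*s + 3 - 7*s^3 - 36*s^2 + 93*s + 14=-7*s^3 + 45*s^2 + 367*s - 165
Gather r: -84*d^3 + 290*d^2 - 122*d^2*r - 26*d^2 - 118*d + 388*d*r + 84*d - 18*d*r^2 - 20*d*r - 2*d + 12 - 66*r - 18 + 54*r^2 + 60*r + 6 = -84*d^3 + 264*d^2 - 36*d + r^2*(54 - 18*d) + r*(-122*d^2 + 368*d - 6)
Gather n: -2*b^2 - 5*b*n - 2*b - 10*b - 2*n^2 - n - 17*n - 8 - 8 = -2*b^2 - 12*b - 2*n^2 + n*(-5*b - 18) - 16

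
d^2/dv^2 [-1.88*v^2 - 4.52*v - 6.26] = -3.76000000000000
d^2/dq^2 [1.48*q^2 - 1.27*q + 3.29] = 2.96000000000000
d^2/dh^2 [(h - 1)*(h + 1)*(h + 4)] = 6*h + 8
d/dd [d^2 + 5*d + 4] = 2*d + 5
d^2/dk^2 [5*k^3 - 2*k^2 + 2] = 30*k - 4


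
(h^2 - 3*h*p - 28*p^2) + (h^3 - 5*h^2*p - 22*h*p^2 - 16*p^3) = h^3 - 5*h^2*p + h^2 - 22*h*p^2 - 3*h*p - 16*p^3 - 28*p^2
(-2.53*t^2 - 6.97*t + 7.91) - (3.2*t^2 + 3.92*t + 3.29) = -5.73*t^2 - 10.89*t + 4.62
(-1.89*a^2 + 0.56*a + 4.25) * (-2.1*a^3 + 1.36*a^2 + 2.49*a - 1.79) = 3.969*a^5 - 3.7464*a^4 - 12.8695*a^3 + 10.5575*a^2 + 9.5801*a - 7.6075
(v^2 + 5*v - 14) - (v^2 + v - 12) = 4*v - 2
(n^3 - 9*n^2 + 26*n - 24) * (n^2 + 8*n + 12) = n^5 - n^4 - 34*n^3 + 76*n^2 + 120*n - 288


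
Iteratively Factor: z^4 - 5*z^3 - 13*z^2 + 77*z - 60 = (z - 5)*(z^3 - 13*z + 12) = (z - 5)*(z - 1)*(z^2 + z - 12) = (z - 5)*(z - 1)*(z + 4)*(z - 3)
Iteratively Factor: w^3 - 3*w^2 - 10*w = (w)*(w^2 - 3*w - 10) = w*(w + 2)*(w - 5)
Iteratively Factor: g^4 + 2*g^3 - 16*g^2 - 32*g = (g + 4)*(g^3 - 2*g^2 - 8*g) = (g + 2)*(g + 4)*(g^2 - 4*g) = g*(g + 2)*(g + 4)*(g - 4)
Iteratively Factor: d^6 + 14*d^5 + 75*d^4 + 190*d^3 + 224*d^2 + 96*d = (d + 1)*(d^5 + 13*d^4 + 62*d^3 + 128*d^2 + 96*d) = (d + 1)*(d + 3)*(d^4 + 10*d^3 + 32*d^2 + 32*d) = (d + 1)*(d + 3)*(d + 4)*(d^3 + 6*d^2 + 8*d) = d*(d + 1)*(d + 3)*(d + 4)*(d^2 + 6*d + 8) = d*(d + 1)*(d + 2)*(d + 3)*(d + 4)*(d + 4)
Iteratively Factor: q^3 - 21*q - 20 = (q - 5)*(q^2 + 5*q + 4) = (q - 5)*(q + 1)*(q + 4)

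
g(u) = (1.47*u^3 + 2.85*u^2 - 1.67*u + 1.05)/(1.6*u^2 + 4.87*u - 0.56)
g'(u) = (-3.2*u - 4.87)*(1.47*u^3 + 2.85*u^2 - 1.67*u + 1.05)/(1.6*u^2 + 4.87*u - 0.56)^2 + (4.41*u^2 + 5.7*u - 1.67)/(1.6*u^2 + 4.87*u - 0.56) = (2.352*u^4 + 14.3178*u^3 + 14.0819*u^2 - 6.552*u - 4.1783)/(2.56*u^4 + 15.584*u^3 + 21.9249*u^2 - 5.4544*u + 0.3136)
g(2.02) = 1.36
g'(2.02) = 0.79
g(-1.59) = -1.17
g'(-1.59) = -0.04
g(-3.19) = -66.18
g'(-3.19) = -1760.36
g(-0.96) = -1.06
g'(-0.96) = 0.31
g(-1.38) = -1.16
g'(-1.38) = 0.14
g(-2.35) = -0.52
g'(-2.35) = -2.50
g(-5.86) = -7.24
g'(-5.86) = 0.61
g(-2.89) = 4.57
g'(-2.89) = -30.43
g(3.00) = 2.16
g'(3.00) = 0.84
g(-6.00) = -7.33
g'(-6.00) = 0.64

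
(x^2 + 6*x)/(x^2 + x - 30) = x/(x - 5)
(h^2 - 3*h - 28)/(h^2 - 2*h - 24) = (h - 7)/(h - 6)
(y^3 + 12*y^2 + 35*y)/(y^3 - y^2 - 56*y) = (y + 5)/(y - 8)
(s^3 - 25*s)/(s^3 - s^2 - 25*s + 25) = s/(s - 1)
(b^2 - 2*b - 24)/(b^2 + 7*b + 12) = (b - 6)/(b + 3)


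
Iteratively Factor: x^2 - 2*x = (x)*(x - 2)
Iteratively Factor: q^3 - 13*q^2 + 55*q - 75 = (q - 5)*(q^2 - 8*q + 15) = (q - 5)*(q - 3)*(q - 5)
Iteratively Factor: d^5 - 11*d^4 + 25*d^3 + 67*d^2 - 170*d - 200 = (d + 2)*(d^4 - 13*d^3 + 51*d^2 - 35*d - 100) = (d - 5)*(d + 2)*(d^3 - 8*d^2 + 11*d + 20) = (d - 5)^2*(d + 2)*(d^2 - 3*d - 4) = (d - 5)^2*(d + 1)*(d + 2)*(d - 4)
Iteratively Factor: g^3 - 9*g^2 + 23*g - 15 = (g - 1)*(g^2 - 8*g + 15) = (g - 3)*(g - 1)*(g - 5)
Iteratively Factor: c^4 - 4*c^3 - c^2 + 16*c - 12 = (c + 2)*(c^3 - 6*c^2 + 11*c - 6) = (c - 3)*(c + 2)*(c^2 - 3*c + 2) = (c - 3)*(c - 1)*(c + 2)*(c - 2)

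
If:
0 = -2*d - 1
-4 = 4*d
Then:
No Solution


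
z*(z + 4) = z^2 + 4*z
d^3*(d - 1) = d^4 - d^3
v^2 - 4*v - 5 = (v - 5)*(v + 1)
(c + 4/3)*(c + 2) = c^2 + 10*c/3 + 8/3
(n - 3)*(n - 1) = n^2 - 4*n + 3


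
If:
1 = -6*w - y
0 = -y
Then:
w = -1/6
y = 0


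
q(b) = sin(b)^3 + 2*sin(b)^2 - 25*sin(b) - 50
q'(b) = 3*sin(b)^2*cos(b) + 4*sin(b)*cos(b) - 25*cos(b)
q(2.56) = -62.96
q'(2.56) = 18.30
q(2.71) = -60.03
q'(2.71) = 20.71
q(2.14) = -69.04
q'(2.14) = 10.51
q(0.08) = -51.98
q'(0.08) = -24.58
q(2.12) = -69.25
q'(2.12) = 10.13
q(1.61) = -71.99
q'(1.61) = 0.71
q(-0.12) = -46.98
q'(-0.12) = -25.25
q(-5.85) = -60.07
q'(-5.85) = -20.69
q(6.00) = -42.88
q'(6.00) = -24.85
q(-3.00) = -46.43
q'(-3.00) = 25.25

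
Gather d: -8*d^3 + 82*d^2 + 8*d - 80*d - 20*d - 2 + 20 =-8*d^3 + 82*d^2 - 92*d + 18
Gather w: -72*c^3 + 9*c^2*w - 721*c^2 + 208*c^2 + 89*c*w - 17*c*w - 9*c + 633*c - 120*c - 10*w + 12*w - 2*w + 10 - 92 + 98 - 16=-72*c^3 - 513*c^2 + 504*c + w*(9*c^2 + 72*c)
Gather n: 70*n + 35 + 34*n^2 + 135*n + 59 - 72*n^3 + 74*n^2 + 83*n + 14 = -72*n^3 + 108*n^2 + 288*n + 108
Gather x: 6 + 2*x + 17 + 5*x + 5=7*x + 28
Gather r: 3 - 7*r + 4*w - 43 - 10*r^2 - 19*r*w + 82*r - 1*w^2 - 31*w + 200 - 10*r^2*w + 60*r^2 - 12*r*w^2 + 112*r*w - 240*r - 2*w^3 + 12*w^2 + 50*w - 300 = r^2*(50 - 10*w) + r*(-12*w^2 + 93*w - 165) - 2*w^3 + 11*w^2 + 23*w - 140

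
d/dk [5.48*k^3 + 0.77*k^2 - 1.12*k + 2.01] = 16.44*k^2 + 1.54*k - 1.12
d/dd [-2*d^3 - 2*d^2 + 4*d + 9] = -6*d^2 - 4*d + 4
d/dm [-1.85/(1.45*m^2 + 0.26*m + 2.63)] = (5.365*m + 0.481)/(1.45*m^2 + 0.26*m + 2.63)^2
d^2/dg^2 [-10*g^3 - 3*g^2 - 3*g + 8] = -60*g - 6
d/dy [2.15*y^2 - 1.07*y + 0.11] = 4.3*y - 1.07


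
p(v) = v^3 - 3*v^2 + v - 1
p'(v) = 3*v^2 - 6*v + 1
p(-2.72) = -46.04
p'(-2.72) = 39.52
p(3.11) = 3.17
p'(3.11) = 11.36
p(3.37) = 6.57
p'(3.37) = 14.85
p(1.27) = -2.52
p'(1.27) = -1.78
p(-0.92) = -5.24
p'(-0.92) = 9.06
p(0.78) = -1.57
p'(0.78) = -1.85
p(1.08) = -2.16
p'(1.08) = -1.98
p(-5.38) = -248.93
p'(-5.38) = 120.11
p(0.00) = -1.00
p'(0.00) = 1.00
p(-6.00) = -331.00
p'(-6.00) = 145.00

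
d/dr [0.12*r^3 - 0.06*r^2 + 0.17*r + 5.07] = 0.36*r^2 - 0.12*r + 0.17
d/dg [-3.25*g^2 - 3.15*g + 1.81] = -6.5*g - 3.15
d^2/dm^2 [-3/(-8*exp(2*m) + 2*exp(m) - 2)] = 3*((1 - 16*exp(m))*(4*exp(2*m) - exp(m) + 1) + 2*(8*exp(m) - 1)^2*exp(m))*exp(m)/(2*(4*exp(2*m) - exp(m) + 1)^3)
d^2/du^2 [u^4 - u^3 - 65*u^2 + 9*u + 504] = 12*u^2 - 6*u - 130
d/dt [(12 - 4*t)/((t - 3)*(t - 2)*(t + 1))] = 4*(2*t - 1)/((t - 2)^2*(t + 1)^2)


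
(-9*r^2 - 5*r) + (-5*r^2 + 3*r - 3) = -14*r^2 - 2*r - 3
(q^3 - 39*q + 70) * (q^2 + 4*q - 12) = q^5 + 4*q^4 - 51*q^3 - 86*q^2 + 748*q - 840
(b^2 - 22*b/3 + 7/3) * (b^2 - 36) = b^4 - 22*b^3/3 - 101*b^2/3 + 264*b - 84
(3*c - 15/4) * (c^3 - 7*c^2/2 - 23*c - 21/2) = 3*c^4 - 57*c^3/4 - 447*c^2/8 + 219*c/4 + 315/8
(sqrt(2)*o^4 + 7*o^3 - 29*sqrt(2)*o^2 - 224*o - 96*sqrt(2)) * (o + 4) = sqrt(2)*o^5 + 4*sqrt(2)*o^4 + 7*o^4 - 29*sqrt(2)*o^3 + 28*o^3 - 224*o^2 - 116*sqrt(2)*o^2 - 896*o - 96*sqrt(2)*o - 384*sqrt(2)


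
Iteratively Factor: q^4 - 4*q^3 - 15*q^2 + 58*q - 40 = (q - 5)*(q^3 + q^2 - 10*q + 8) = (q - 5)*(q + 4)*(q^2 - 3*q + 2) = (q - 5)*(q - 2)*(q + 4)*(q - 1)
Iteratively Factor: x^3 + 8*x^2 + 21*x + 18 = (x + 3)*(x^2 + 5*x + 6) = (x + 3)^2*(x + 2)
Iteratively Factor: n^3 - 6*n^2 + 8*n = (n - 2)*(n^2 - 4*n) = (n - 4)*(n - 2)*(n)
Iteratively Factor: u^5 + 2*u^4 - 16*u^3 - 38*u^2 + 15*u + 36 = (u + 3)*(u^4 - u^3 - 13*u^2 + u + 12) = (u + 1)*(u + 3)*(u^3 - 2*u^2 - 11*u + 12) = (u - 1)*(u + 1)*(u + 3)*(u^2 - u - 12) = (u - 1)*(u + 1)*(u + 3)^2*(u - 4)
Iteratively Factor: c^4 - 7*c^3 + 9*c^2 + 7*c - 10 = (c - 5)*(c^3 - 2*c^2 - c + 2) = (c - 5)*(c - 2)*(c^2 - 1) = (c - 5)*(c - 2)*(c - 1)*(c + 1)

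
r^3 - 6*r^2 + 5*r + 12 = (r - 4)*(r - 3)*(r + 1)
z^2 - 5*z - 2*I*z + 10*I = (z - 5)*(z - 2*I)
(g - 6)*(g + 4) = g^2 - 2*g - 24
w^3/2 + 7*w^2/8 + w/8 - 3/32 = (w/2 + 1/4)*(w - 1/4)*(w + 3/2)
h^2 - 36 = (h - 6)*(h + 6)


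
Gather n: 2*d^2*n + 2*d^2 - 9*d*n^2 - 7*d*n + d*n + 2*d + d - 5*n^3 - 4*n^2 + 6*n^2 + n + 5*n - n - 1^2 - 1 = 2*d^2 + 3*d - 5*n^3 + n^2*(2 - 9*d) + n*(2*d^2 - 6*d + 5) - 2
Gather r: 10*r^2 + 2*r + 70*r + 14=10*r^2 + 72*r + 14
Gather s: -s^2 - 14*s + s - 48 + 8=-s^2 - 13*s - 40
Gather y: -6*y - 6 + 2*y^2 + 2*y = 2*y^2 - 4*y - 6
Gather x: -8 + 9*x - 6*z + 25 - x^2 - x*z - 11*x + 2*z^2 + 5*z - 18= -x^2 + x*(-z - 2) + 2*z^2 - z - 1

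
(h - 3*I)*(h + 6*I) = h^2 + 3*I*h + 18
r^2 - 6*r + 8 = (r - 4)*(r - 2)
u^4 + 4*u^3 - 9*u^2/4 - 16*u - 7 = (u - 2)*(u + 1/2)*(u + 2)*(u + 7/2)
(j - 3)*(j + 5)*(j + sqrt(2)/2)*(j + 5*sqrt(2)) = j^4 + 2*j^3 + 11*sqrt(2)*j^3/2 - 10*j^2 + 11*sqrt(2)*j^2 - 165*sqrt(2)*j/2 + 10*j - 75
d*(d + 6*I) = d^2 + 6*I*d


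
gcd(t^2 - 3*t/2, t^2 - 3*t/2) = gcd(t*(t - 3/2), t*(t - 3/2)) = t^2 - 3*t/2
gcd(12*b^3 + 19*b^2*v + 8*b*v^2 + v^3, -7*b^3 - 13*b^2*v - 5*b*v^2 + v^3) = b + v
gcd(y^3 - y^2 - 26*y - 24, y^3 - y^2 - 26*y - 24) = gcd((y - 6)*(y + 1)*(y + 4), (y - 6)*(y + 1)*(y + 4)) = y^3 - y^2 - 26*y - 24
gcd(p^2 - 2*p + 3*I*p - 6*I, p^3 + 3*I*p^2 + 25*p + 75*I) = p + 3*I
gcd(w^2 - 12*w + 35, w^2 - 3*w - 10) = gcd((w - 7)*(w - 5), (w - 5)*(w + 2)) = w - 5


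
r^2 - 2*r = r*(r - 2)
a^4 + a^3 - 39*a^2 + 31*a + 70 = (a - 5)*(a - 2)*(a + 1)*(a + 7)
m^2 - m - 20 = (m - 5)*(m + 4)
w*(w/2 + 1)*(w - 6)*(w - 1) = w^4/2 - 5*w^3/2 - 4*w^2 + 6*w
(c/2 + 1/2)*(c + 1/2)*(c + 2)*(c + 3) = c^4/2 + 13*c^3/4 + 7*c^2 + 23*c/4 + 3/2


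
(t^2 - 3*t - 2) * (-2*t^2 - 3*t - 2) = -2*t^4 + 3*t^3 + 11*t^2 + 12*t + 4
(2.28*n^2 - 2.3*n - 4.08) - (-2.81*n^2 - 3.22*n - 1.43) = 5.09*n^2 + 0.92*n - 2.65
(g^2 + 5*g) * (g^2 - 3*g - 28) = g^4 + 2*g^3 - 43*g^2 - 140*g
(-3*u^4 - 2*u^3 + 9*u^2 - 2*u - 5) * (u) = -3*u^5 - 2*u^4 + 9*u^3 - 2*u^2 - 5*u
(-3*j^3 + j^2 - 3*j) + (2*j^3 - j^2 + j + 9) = -j^3 - 2*j + 9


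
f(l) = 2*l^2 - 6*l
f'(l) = 4*l - 6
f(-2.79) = 32.31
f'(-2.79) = -17.16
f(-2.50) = 27.50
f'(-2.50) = -16.00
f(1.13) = -4.23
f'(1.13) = -1.48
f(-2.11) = 21.56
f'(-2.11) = -14.44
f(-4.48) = 67.02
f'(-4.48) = -23.92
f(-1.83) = 17.68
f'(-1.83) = -13.32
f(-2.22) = 23.18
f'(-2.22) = -14.88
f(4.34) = 11.63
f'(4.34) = 11.36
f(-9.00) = 216.00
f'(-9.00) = -42.00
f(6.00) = 36.00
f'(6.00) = 18.00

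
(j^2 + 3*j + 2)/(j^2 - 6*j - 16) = (j + 1)/(j - 8)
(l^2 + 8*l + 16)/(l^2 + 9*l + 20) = (l + 4)/(l + 5)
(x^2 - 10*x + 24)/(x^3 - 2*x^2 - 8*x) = (x - 6)/(x*(x + 2))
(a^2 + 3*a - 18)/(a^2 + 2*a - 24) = (a - 3)/(a - 4)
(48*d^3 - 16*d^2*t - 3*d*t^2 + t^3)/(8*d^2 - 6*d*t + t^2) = (-12*d^2 + d*t + t^2)/(-2*d + t)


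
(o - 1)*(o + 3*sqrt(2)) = o^2 - o + 3*sqrt(2)*o - 3*sqrt(2)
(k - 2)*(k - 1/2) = k^2 - 5*k/2 + 1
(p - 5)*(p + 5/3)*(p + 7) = p^3 + 11*p^2/3 - 95*p/3 - 175/3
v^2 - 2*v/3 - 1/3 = (v - 1)*(v + 1/3)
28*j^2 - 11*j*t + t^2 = (-7*j + t)*(-4*j + t)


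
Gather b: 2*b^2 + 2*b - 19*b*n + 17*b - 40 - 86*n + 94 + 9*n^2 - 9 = 2*b^2 + b*(19 - 19*n) + 9*n^2 - 86*n + 45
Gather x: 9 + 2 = 11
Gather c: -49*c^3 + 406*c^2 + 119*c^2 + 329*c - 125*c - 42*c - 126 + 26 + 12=-49*c^3 + 525*c^2 + 162*c - 88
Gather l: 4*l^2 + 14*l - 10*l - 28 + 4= 4*l^2 + 4*l - 24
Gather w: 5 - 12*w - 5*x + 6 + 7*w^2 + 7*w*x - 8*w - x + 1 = 7*w^2 + w*(7*x - 20) - 6*x + 12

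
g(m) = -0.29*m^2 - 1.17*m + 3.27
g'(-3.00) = 0.57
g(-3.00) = 4.17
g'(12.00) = -8.13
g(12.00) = -52.53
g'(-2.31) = 0.17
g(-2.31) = 4.43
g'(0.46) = -1.44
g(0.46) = 2.67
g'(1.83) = -2.23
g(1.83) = 0.16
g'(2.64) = -2.70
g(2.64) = -1.84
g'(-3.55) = 0.89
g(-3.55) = 3.77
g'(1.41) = -1.99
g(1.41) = 1.04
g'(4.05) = -3.52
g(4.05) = -6.23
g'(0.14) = -1.25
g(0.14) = 3.10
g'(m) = -0.58*m - 1.17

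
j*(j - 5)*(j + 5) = j^3 - 25*j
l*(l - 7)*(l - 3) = l^3 - 10*l^2 + 21*l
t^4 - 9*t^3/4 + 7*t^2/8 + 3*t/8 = t*(t - 3/2)*(t - 1)*(t + 1/4)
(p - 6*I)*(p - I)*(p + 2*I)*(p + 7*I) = p^4 + 2*I*p^3 + 43*p^2 + 44*I*p + 84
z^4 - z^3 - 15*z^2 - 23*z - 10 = (z - 5)*(z + 1)^2*(z + 2)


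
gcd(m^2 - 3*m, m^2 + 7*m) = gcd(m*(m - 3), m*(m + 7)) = m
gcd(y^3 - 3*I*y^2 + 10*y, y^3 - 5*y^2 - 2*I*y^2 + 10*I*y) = y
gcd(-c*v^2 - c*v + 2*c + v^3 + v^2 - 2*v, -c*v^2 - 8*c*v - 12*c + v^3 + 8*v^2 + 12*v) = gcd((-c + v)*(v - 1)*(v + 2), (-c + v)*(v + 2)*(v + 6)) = -c*v - 2*c + v^2 + 2*v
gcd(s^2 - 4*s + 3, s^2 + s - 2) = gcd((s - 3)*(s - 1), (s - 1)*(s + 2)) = s - 1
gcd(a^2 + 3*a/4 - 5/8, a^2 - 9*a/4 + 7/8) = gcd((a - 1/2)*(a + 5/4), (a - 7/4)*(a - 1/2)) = a - 1/2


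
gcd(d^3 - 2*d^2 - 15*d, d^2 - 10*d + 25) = d - 5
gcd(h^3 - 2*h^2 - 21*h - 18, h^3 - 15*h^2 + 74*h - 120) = h - 6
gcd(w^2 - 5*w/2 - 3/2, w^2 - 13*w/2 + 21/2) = w - 3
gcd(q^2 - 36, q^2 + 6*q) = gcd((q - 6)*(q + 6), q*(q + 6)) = q + 6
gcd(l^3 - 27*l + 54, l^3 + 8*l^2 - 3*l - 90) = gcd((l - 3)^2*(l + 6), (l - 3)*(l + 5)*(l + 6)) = l^2 + 3*l - 18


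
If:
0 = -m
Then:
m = 0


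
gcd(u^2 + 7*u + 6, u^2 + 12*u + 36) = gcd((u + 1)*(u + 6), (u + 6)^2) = u + 6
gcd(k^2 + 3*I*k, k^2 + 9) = k + 3*I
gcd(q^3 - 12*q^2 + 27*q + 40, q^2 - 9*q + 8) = q - 8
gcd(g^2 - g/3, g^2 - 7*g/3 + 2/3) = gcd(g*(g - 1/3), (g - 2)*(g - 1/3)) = g - 1/3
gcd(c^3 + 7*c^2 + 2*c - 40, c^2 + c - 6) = c - 2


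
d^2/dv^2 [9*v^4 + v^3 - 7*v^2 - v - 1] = 108*v^2 + 6*v - 14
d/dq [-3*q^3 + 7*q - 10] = 7 - 9*q^2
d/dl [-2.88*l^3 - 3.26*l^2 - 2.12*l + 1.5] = -8.64*l^2 - 6.52*l - 2.12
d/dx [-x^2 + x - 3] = 1 - 2*x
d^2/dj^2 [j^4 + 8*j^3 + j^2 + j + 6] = 12*j^2 + 48*j + 2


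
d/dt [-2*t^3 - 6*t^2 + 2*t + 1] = -6*t^2 - 12*t + 2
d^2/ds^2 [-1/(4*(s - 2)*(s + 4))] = (-(s - 2)^2 - (s - 2)*(s + 4) - (s + 4)^2)/(2*(s - 2)^3*(s + 4)^3)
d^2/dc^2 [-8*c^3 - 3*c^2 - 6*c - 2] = -48*c - 6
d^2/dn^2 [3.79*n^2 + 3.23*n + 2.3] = 7.58000000000000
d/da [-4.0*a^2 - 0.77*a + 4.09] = -8.0*a - 0.77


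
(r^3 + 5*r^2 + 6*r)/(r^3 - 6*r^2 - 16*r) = (r + 3)/(r - 8)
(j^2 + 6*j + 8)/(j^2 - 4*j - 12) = (j + 4)/(j - 6)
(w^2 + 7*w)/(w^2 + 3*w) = (w + 7)/(w + 3)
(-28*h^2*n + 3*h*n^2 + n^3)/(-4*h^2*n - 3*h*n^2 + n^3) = (7*h + n)/(h + n)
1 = 1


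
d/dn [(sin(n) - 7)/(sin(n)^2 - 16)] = (14*sin(n) + cos(n)^2 - 17)*cos(n)/(sin(n)^2 - 16)^2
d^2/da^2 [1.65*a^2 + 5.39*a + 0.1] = 3.30000000000000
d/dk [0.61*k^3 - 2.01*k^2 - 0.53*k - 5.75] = 1.83*k^2 - 4.02*k - 0.53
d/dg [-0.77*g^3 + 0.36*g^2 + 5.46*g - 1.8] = -2.31*g^2 + 0.72*g + 5.46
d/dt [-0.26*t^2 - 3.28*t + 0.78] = -0.52*t - 3.28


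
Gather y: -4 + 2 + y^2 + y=y^2 + y - 2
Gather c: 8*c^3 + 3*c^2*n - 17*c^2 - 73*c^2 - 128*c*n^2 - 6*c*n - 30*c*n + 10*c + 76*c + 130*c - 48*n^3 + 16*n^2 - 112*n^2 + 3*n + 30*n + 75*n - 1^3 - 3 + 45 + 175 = 8*c^3 + c^2*(3*n - 90) + c*(-128*n^2 - 36*n + 216) - 48*n^3 - 96*n^2 + 108*n + 216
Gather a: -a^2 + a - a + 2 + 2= 4 - a^2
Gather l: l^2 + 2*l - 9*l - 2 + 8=l^2 - 7*l + 6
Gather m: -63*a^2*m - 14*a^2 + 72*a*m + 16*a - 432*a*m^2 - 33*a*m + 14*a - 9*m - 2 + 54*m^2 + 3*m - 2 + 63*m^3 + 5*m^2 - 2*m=-14*a^2 + 30*a + 63*m^3 + m^2*(59 - 432*a) + m*(-63*a^2 + 39*a - 8) - 4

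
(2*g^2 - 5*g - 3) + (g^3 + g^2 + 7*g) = g^3 + 3*g^2 + 2*g - 3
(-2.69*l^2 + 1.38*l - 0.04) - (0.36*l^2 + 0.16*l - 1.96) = -3.05*l^2 + 1.22*l + 1.92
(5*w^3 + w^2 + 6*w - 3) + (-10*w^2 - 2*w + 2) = 5*w^3 - 9*w^2 + 4*w - 1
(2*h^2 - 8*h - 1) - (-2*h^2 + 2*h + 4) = 4*h^2 - 10*h - 5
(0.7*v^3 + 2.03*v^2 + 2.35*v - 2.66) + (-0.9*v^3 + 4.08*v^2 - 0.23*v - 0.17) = -0.2*v^3 + 6.11*v^2 + 2.12*v - 2.83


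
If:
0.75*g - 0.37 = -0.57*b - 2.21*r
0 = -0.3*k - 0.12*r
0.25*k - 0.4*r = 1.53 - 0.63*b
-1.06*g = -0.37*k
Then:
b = 2.11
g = 0.06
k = 0.16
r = -0.40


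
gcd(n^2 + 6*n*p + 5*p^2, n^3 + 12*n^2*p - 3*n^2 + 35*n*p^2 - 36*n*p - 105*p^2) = n + 5*p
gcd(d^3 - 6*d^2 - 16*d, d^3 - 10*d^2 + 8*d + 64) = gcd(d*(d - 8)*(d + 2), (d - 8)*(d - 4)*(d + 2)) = d^2 - 6*d - 16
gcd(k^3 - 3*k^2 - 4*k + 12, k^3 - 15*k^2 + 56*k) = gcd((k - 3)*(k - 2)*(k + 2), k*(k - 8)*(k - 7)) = 1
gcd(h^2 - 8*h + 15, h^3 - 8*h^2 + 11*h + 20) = h - 5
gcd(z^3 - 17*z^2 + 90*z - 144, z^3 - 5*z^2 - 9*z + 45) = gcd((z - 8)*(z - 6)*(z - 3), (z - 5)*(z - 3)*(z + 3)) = z - 3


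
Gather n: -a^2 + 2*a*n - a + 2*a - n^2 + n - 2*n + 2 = -a^2 + a - n^2 + n*(2*a - 1) + 2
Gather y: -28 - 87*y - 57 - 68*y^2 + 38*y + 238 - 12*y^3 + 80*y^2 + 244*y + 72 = -12*y^3 + 12*y^2 + 195*y + 225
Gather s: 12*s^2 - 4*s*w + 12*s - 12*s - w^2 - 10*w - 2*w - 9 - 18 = 12*s^2 - 4*s*w - w^2 - 12*w - 27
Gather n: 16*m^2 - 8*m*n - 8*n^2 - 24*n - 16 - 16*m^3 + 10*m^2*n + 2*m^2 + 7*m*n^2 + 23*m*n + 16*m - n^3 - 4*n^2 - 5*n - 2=-16*m^3 + 18*m^2 + 16*m - n^3 + n^2*(7*m - 12) + n*(10*m^2 + 15*m - 29) - 18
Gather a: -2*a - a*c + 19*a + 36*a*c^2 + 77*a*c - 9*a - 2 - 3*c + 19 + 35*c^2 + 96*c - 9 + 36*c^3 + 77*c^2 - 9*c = a*(36*c^2 + 76*c + 8) + 36*c^3 + 112*c^2 + 84*c + 8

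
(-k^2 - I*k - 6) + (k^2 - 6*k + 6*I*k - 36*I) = -6*k + 5*I*k - 6 - 36*I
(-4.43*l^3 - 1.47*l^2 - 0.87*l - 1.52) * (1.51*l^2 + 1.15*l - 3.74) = -6.6893*l^5 - 7.3142*l^4 + 13.564*l^3 + 2.2021*l^2 + 1.5058*l + 5.6848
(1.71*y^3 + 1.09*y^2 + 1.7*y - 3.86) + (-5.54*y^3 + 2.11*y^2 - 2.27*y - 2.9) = -3.83*y^3 + 3.2*y^2 - 0.57*y - 6.76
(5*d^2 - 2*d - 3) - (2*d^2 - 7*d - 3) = 3*d^2 + 5*d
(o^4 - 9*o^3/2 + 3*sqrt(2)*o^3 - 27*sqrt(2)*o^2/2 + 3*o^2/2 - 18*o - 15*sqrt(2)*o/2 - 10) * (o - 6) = o^5 - 21*o^4/2 + 3*sqrt(2)*o^4 - 63*sqrt(2)*o^3/2 + 57*o^3/2 - 27*o^2 + 147*sqrt(2)*o^2/2 + 45*sqrt(2)*o + 98*o + 60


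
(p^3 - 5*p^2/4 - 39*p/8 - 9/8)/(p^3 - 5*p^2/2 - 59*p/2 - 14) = (-8*p^3 + 10*p^2 + 39*p + 9)/(4*(-2*p^3 + 5*p^2 + 59*p + 28))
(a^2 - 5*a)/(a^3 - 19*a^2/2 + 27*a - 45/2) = 2*a/(2*a^2 - 9*a + 9)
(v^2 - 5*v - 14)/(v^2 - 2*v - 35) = (v + 2)/(v + 5)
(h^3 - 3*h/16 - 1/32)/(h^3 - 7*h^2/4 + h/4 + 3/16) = (4*h + 1)/(2*(2*h - 3))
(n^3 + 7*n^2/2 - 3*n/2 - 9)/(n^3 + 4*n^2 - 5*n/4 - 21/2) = 2*(n + 3)/(2*n + 7)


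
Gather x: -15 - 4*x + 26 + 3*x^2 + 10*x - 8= 3*x^2 + 6*x + 3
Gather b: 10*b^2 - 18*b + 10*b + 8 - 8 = 10*b^2 - 8*b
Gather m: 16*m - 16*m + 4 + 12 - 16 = 0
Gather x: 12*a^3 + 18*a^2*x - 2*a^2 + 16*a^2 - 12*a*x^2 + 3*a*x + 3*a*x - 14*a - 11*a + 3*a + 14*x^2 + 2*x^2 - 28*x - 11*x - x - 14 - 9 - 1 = 12*a^3 + 14*a^2 - 22*a + x^2*(16 - 12*a) + x*(18*a^2 + 6*a - 40) - 24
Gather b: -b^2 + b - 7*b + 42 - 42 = -b^2 - 6*b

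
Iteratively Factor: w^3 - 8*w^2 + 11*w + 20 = (w + 1)*(w^2 - 9*w + 20) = (w - 5)*(w + 1)*(w - 4)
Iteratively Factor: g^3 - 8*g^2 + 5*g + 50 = (g - 5)*(g^2 - 3*g - 10) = (g - 5)^2*(g + 2)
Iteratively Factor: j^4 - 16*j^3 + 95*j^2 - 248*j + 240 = (j - 4)*(j^3 - 12*j^2 + 47*j - 60) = (j - 4)^2*(j^2 - 8*j + 15) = (j - 5)*(j - 4)^2*(j - 3)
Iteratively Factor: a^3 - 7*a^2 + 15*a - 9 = (a - 1)*(a^2 - 6*a + 9) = (a - 3)*(a - 1)*(a - 3)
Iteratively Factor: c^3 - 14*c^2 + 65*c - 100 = (c - 4)*(c^2 - 10*c + 25) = (c - 5)*(c - 4)*(c - 5)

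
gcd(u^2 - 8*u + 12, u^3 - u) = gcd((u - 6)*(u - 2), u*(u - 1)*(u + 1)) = 1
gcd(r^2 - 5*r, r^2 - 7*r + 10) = r - 5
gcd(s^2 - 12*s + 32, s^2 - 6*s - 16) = s - 8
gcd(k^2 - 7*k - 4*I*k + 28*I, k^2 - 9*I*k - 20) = k - 4*I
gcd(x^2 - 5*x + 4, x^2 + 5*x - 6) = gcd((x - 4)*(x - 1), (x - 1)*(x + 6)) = x - 1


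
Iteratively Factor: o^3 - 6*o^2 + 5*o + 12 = (o - 3)*(o^2 - 3*o - 4) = (o - 3)*(o + 1)*(o - 4)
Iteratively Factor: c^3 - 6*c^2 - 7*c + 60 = (c + 3)*(c^2 - 9*c + 20) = (c - 4)*(c + 3)*(c - 5)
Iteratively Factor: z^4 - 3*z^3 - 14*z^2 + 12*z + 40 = (z - 5)*(z^3 + 2*z^2 - 4*z - 8) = (z - 5)*(z - 2)*(z^2 + 4*z + 4) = (z - 5)*(z - 2)*(z + 2)*(z + 2)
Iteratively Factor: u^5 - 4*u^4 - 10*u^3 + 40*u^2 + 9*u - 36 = (u + 3)*(u^4 - 7*u^3 + 11*u^2 + 7*u - 12) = (u - 3)*(u + 3)*(u^3 - 4*u^2 - u + 4) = (u - 4)*(u - 3)*(u + 3)*(u^2 - 1) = (u - 4)*(u - 3)*(u - 1)*(u + 3)*(u + 1)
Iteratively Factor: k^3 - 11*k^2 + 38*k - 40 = (k - 2)*(k^2 - 9*k + 20) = (k - 5)*(k - 2)*(k - 4)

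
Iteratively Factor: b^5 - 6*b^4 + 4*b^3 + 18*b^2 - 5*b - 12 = (b + 1)*(b^4 - 7*b^3 + 11*b^2 + 7*b - 12) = (b - 3)*(b + 1)*(b^3 - 4*b^2 - b + 4) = (b - 3)*(b - 1)*(b + 1)*(b^2 - 3*b - 4) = (b - 4)*(b - 3)*(b - 1)*(b + 1)*(b + 1)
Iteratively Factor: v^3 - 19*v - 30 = (v + 2)*(v^2 - 2*v - 15) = (v - 5)*(v + 2)*(v + 3)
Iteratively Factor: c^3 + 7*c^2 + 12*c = (c + 3)*(c^2 + 4*c) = (c + 3)*(c + 4)*(c)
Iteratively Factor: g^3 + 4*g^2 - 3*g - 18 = (g + 3)*(g^2 + g - 6) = (g - 2)*(g + 3)*(g + 3)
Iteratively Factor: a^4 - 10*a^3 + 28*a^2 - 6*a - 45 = (a - 5)*(a^3 - 5*a^2 + 3*a + 9) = (a - 5)*(a - 3)*(a^2 - 2*a - 3) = (a - 5)*(a - 3)*(a + 1)*(a - 3)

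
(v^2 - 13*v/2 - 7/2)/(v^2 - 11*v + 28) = (v + 1/2)/(v - 4)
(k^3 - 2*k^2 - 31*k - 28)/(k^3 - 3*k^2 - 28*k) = (k + 1)/k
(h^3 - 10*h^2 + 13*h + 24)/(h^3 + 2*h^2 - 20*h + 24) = (h^3 - 10*h^2 + 13*h + 24)/(h^3 + 2*h^2 - 20*h + 24)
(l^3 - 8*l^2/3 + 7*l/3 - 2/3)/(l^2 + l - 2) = (3*l^2 - 5*l + 2)/(3*(l + 2))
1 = 1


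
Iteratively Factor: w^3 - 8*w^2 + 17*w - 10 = (w - 5)*(w^2 - 3*w + 2) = (w - 5)*(w - 1)*(w - 2)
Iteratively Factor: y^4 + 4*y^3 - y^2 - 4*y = (y)*(y^3 + 4*y^2 - y - 4) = y*(y + 4)*(y^2 - 1) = y*(y + 1)*(y + 4)*(y - 1)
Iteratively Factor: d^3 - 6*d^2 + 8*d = (d)*(d^2 - 6*d + 8) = d*(d - 4)*(d - 2)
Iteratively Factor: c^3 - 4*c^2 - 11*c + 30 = (c + 3)*(c^2 - 7*c + 10) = (c - 2)*(c + 3)*(c - 5)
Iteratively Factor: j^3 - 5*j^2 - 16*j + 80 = (j - 4)*(j^2 - j - 20) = (j - 4)*(j + 4)*(j - 5)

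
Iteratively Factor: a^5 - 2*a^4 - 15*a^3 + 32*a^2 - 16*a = (a - 4)*(a^4 + 2*a^3 - 7*a^2 + 4*a) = (a - 4)*(a - 1)*(a^3 + 3*a^2 - 4*a) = (a - 4)*(a - 1)*(a + 4)*(a^2 - a) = (a - 4)*(a - 1)^2*(a + 4)*(a)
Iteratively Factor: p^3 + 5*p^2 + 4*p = (p + 1)*(p^2 + 4*p) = p*(p + 1)*(p + 4)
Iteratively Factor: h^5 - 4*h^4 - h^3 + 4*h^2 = (h)*(h^4 - 4*h^3 - h^2 + 4*h) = h^2*(h^3 - 4*h^2 - h + 4) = h^2*(h - 1)*(h^2 - 3*h - 4) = h^2*(h - 4)*(h - 1)*(h + 1)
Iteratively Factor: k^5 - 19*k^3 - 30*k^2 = (k + 3)*(k^4 - 3*k^3 - 10*k^2) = k*(k + 3)*(k^3 - 3*k^2 - 10*k) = k*(k + 2)*(k + 3)*(k^2 - 5*k) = k*(k - 5)*(k + 2)*(k + 3)*(k)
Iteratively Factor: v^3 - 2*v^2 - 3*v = (v + 1)*(v^2 - 3*v) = v*(v + 1)*(v - 3)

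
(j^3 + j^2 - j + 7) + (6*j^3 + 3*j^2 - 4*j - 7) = 7*j^3 + 4*j^2 - 5*j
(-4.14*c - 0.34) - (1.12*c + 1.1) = -5.26*c - 1.44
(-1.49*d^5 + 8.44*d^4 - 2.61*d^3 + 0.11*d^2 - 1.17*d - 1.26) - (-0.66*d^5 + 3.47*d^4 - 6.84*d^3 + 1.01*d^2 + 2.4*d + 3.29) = -0.83*d^5 + 4.97*d^4 + 4.23*d^3 - 0.9*d^2 - 3.57*d - 4.55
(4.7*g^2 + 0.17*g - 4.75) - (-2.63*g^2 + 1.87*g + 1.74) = 7.33*g^2 - 1.7*g - 6.49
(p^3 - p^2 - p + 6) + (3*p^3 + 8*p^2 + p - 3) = 4*p^3 + 7*p^2 + 3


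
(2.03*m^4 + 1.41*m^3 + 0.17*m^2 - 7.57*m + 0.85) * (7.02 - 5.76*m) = -11.6928*m^5 + 6.129*m^4 + 8.919*m^3 + 44.7966*m^2 - 58.0374*m + 5.967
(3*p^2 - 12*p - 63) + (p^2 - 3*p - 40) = 4*p^2 - 15*p - 103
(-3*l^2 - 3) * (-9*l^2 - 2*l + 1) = 27*l^4 + 6*l^3 + 24*l^2 + 6*l - 3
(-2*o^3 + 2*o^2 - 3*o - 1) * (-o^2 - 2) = 2*o^5 - 2*o^4 + 7*o^3 - 3*o^2 + 6*o + 2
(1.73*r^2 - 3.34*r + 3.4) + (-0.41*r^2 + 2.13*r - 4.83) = 1.32*r^2 - 1.21*r - 1.43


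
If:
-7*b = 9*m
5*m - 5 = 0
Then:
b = -9/7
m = 1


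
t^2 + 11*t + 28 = (t + 4)*(t + 7)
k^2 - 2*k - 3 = (k - 3)*(k + 1)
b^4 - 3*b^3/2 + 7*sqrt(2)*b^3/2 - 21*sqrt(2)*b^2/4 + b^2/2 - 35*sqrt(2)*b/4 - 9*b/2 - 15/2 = (b - 5/2)*(b + 1)*(b + sqrt(2)/2)*(b + 3*sqrt(2))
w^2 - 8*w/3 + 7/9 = (w - 7/3)*(w - 1/3)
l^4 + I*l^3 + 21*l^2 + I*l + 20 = (l - 4*I)*(l - I)*(l + I)*(l + 5*I)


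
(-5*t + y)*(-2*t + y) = 10*t^2 - 7*t*y + y^2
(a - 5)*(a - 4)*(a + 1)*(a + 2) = a^4 - 6*a^3 - 5*a^2 + 42*a + 40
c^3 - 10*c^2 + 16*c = c*(c - 8)*(c - 2)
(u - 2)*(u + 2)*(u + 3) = u^3 + 3*u^2 - 4*u - 12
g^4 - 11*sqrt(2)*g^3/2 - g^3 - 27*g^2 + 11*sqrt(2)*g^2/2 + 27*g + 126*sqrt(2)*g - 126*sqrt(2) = (g - 1)*(g - 6*sqrt(2))*(g - 3*sqrt(2))*(g + 7*sqrt(2)/2)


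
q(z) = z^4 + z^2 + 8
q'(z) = 4*z^3 + 2*z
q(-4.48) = 430.89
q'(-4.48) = -368.62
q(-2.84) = 81.12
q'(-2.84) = -97.31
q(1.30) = 12.55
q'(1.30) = 11.39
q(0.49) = 8.30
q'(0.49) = 1.45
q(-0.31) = 8.11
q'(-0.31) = -0.74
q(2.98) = 95.74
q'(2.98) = 111.81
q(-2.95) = 92.44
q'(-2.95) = -108.59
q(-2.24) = 38.19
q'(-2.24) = -49.44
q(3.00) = 98.00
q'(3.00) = 114.00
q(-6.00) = 1340.00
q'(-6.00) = -876.00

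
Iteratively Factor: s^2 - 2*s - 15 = (s + 3)*(s - 5)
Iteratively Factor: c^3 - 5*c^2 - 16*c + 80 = (c - 5)*(c^2 - 16) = (c - 5)*(c - 4)*(c + 4)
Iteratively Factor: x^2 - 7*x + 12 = (x - 3)*(x - 4)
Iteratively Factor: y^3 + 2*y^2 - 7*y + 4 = (y - 1)*(y^2 + 3*y - 4) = (y - 1)*(y + 4)*(y - 1)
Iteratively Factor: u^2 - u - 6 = (u + 2)*(u - 3)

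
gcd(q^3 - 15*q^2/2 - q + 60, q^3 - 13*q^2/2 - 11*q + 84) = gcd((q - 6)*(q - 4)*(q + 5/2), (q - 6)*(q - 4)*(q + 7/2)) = q^2 - 10*q + 24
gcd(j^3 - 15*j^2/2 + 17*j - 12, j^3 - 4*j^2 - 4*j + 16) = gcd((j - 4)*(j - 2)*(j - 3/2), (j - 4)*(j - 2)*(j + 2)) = j^2 - 6*j + 8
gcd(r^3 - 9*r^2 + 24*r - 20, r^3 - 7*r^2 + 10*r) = r^2 - 7*r + 10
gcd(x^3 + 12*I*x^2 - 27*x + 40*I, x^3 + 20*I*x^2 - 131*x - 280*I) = x^2 + 13*I*x - 40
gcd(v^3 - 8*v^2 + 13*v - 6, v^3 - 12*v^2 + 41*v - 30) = v^2 - 7*v + 6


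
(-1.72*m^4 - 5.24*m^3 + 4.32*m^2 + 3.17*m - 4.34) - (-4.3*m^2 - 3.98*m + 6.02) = -1.72*m^4 - 5.24*m^3 + 8.62*m^2 + 7.15*m - 10.36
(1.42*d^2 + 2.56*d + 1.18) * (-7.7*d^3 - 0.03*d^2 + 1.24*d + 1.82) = -10.934*d^5 - 19.7546*d^4 - 7.402*d^3 + 5.7234*d^2 + 6.1224*d + 2.1476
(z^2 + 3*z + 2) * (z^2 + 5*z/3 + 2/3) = z^4 + 14*z^3/3 + 23*z^2/3 + 16*z/3 + 4/3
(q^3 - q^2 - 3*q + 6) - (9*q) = q^3 - q^2 - 12*q + 6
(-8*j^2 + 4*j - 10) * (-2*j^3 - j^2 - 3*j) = 16*j^5 + 40*j^3 - 2*j^2 + 30*j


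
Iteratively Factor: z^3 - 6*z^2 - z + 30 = (z - 5)*(z^2 - z - 6) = (z - 5)*(z + 2)*(z - 3)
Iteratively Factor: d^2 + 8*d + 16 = (d + 4)*(d + 4)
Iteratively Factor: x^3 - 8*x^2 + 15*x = (x - 3)*(x^2 - 5*x) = x*(x - 3)*(x - 5)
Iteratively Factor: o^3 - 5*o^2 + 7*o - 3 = (o - 1)*(o^2 - 4*o + 3) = (o - 1)^2*(o - 3)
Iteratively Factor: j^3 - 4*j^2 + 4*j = (j - 2)*(j^2 - 2*j) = (j - 2)^2*(j)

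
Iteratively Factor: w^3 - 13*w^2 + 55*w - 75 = (w - 5)*(w^2 - 8*w + 15) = (w - 5)*(w - 3)*(w - 5)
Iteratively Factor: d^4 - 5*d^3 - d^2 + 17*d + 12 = (d - 4)*(d^3 - d^2 - 5*d - 3) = (d - 4)*(d - 3)*(d^2 + 2*d + 1) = (d - 4)*(d - 3)*(d + 1)*(d + 1)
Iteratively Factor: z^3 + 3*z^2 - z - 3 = (z - 1)*(z^2 + 4*z + 3) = (z - 1)*(z + 3)*(z + 1)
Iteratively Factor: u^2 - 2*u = (u)*(u - 2)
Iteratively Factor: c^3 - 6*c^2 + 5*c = (c)*(c^2 - 6*c + 5) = c*(c - 5)*(c - 1)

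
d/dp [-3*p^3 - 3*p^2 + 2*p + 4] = -9*p^2 - 6*p + 2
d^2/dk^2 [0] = 0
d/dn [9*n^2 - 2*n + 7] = 18*n - 2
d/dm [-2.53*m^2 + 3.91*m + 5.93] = 3.91 - 5.06*m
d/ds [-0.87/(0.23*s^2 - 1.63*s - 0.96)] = (0.4002*s - 1.4181)/(-0.23*s^2 + 1.63*s + 0.96)^2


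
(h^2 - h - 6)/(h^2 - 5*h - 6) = (-h^2 + h + 6)/(-h^2 + 5*h + 6)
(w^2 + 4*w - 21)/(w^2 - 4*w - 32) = (-w^2 - 4*w + 21)/(-w^2 + 4*w + 32)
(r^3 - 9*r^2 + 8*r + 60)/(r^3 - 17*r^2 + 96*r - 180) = (r + 2)/(r - 6)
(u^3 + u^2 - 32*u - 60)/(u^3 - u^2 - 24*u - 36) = (u + 5)/(u + 3)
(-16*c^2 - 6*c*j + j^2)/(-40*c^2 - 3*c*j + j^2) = (2*c + j)/(5*c + j)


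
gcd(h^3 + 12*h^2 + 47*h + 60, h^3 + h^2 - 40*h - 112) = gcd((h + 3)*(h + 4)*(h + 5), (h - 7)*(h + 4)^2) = h + 4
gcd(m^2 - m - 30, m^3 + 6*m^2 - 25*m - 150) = m + 5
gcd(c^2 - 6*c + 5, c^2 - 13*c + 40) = c - 5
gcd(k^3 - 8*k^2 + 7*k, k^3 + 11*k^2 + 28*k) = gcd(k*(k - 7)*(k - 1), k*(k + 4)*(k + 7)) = k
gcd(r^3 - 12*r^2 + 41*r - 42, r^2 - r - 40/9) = 1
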